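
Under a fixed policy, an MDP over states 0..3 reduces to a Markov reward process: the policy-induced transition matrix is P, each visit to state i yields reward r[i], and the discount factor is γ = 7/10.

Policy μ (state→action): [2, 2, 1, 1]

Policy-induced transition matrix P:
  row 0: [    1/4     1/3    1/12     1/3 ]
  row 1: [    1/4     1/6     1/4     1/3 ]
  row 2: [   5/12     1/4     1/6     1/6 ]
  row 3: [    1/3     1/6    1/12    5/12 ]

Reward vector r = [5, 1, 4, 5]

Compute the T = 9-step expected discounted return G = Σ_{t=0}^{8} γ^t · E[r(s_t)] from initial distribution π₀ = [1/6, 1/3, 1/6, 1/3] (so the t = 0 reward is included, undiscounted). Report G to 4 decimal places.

G = 12.2352

t=0: π = [0.1667, 0.3333, 0.1667, 0.3333], E[r] = 3.5000, γ^t·E[r] = 3.500000, running G = 3.500000
t=1: π = [0.3056, 0.2083, 0.1528, 0.3333], E[r] = 4.0139, γ^t·E[r] = 2.809722, running G = 6.309722
t=2: π = [0.3032, 0.2303, 0.1308, 0.3356], E[r] = 3.9479, γ^t·E[r] = 1.934479, running G = 8.244201
t=3: π = [0.2998, 0.2281, 0.1326, 0.3395], E[r] = 3.9550, γ^t·E[r] = 1.356550, running G = 9.600752
t=4: π = [0.3004, 0.2277, 0.1324, 0.3395], E[r] = 3.9569, γ^t·E[r] = 0.950047, running G = 10.550798
t=5: π = [0.3004, 0.2278, 0.1323, 0.3396], E[r] = 3.9566, γ^t·E[r] = 0.664989, running G = 11.215788
t=6: π = [0.3003, 0.2278, 0.1323, 0.3396], E[r] = 3.9567, γ^t·E[r] = 0.465498, running G = 11.681286
t=7: π = [0.3004, 0.2278, 0.1323, 0.3396], E[r] = 3.9567, γ^t·E[r] = 0.325849, running G = 12.007135
t=8: π = [0.3004, 0.2278, 0.1323, 0.3396], E[r] = 3.9567, γ^t·E[r] = 0.228094, running G = 12.235229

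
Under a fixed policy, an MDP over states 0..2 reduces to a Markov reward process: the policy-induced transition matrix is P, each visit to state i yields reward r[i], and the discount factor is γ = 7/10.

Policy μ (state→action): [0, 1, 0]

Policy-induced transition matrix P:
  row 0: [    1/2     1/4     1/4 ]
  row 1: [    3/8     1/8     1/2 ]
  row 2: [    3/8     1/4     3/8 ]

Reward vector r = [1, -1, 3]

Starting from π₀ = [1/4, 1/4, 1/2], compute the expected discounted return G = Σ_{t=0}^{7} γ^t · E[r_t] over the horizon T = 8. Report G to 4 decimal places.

G = 4.2281

t=0: π = [0.2500, 0.2500, 0.5000], E[r] = 1.5000, γ^t·E[r] = 1.500000, running G = 1.500000
t=1: π = [0.4063, 0.2188, 0.3750], E[r] = 1.3125, γ^t·E[r] = 0.918750, running G = 2.418750
t=2: π = [0.4258, 0.2227, 0.3516], E[r] = 1.2578, γ^t·E[r] = 0.616328, running G = 3.035078
t=3: π = [0.4282, 0.2222, 0.3496], E[r] = 1.2549, γ^t·E[r] = 0.430425, running G = 3.465503
t=4: π = [0.4285, 0.2222, 0.3492], E[r] = 1.2540, γ^t·E[r] = 0.301092, running G = 3.766595
t=5: π = [0.4286, 0.2222, 0.3492], E[r] = 1.2540, γ^t·E[r] = 0.210757, running G = 3.977352
t=6: π = [0.4286, 0.2222, 0.3492], E[r] = 1.2540, γ^t·E[r] = 0.147528, running G = 4.124880
t=7: π = [0.4286, 0.2222, 0.3492], E[r] = 1.2540, γ^t·E[r] = 0.103270, running G = 4.228150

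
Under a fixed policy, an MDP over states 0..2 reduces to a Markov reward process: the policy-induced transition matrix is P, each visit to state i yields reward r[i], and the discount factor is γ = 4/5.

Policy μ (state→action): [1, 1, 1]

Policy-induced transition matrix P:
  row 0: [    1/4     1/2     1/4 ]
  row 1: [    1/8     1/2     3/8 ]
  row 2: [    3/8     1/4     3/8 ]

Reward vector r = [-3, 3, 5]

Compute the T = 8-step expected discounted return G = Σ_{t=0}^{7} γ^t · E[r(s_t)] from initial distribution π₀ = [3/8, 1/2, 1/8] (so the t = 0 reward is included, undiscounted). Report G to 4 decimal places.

t=0: π = [0.3750, 0.5000, 0.1250], E[r] = 1.0000, γ^t·E[r] = 1.000000, running G = 1.000000
t=1: π = [0.2031, 0.4688, 0.3281], E[r] = 2.4375, γ^t·E[r] = 1.950000, running G = 2.950000
t=2: π = [0.2324, 0.4180, 0.3496], E[r] = 2.3047, γ^t·E[r] = 1.475000, running G = 4.425000
t=3: π = [0.2415, 0.4126, 0.3459], E[r] = 2.2432, γ^t·E[r] = 1.148500, running G = 5.573500
t=4: π = [0.2417, 0.4135, 0.3448], E[r] = 2.2396, γ^t·E[r] = 0.917350, running G = 6.490850
t=5: π = [0.2414, 0.4138, 0.3448], E[r] = 2.2411, γ^t·E[r] = 0.734365, running G = 7.225215
t=6: π = [0.2414, 0.4138, 0.3448], E[r] = 2.2414, γ^t·E[r] = 0.587570, running G = 7.812785
t=7: π = [0.2414, 0.4138, 0.3448], E[r] = 2.2414, γ^t·E[r] = 0.470054, running G = 8.282838

G = 8.2828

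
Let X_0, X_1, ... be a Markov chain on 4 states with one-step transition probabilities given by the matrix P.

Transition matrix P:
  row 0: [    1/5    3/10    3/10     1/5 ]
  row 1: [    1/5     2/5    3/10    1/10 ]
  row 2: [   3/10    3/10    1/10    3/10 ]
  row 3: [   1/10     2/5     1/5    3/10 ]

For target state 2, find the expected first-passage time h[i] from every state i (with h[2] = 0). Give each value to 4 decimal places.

First-step conditioning: h[2] = 0; for i ≠ 2, h[i] = 1 + Σ_k P[i][k]·h[k].
  h[0] = 1 + 1/5·h[0] + 3/10·h[1] + 1/5·h[3]
  h[1] = 1 + 1/5·h[0] + 2/5·h[1] + 1/10·h[3]
  h[3] = 1 + 1/10·h[0] + 2/5·h[1] + 3/10·h[3]
Solving the 3×3 linear system over states ≠ 2 gives exactly h = [820/231, 270/77, 0, 130/33] (h[2] = 0 is the target).

h = [3.5498, 3.5065, 0.0000, 3.9394]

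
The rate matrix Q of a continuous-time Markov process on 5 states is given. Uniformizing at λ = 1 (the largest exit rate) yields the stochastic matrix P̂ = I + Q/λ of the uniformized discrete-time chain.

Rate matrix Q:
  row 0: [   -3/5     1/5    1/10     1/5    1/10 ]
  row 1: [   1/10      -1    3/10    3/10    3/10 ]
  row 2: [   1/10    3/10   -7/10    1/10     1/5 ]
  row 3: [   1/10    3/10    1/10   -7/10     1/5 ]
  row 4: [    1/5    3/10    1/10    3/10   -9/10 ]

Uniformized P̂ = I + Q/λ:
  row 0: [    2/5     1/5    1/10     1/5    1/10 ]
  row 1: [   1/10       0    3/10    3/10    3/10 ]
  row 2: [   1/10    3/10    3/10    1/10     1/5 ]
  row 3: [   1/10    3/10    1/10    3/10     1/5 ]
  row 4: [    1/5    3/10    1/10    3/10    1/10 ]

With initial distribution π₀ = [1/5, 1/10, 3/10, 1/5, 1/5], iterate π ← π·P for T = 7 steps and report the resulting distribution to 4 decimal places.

π = [0.1695, 0.2178, 0.1794, 0.2472, 0.1862]

t=0: π = [0.2000, 0.1000, 0.3000, 0.2000, 0.2000]
t=1: π = [0.1800, 0.2500, 0.1800, 0.2200, 0.1700]
t=2: π = [0.1710, 0.2070, 0.1860, 0.2460, 0.1900]
t=3: π = [0.1703, 0.2208, 0.1786, 0.2457, 0.1846]
t=4: π = [0.1696, 0.2167, 0.1799, 0.2473, 0.1866]
t=5: π = [0.1695, 0.2180, 0.1793, 0.2471, 0.1861]
t=6: π = [0.1695, 0.2176, 0.1795, 0.2472, 0.1862]
t=7: π = [0.1695, 0.2178, 0.1794, 0.2472, 0.1862]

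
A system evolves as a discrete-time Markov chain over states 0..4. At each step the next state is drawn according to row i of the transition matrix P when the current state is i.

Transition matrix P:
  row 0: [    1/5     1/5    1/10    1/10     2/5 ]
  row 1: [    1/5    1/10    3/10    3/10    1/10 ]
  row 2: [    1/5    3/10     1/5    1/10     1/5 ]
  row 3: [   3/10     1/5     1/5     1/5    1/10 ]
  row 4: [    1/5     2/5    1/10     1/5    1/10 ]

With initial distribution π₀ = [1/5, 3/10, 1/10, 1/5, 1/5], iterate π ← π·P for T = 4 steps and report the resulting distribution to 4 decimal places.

t=0: π = [0.2000, 0.3000, 0.1000, 0.2000, 0.2000]
t=1: π = [0.2200, 0.2200, 0.1900, 0.2000, 0.1700]
t=2: π = [0.2200, 0.2310, 0.1830, 0.1810, 0.1850]
t=3: π = [0.2181, 0.2322, 0.1826, 0.1828, 0.1843]
t=4: π = [0.2183, 0.2319, 0.1830, 0.1832, 0.1837]

π = [0.2183, 0.2319, 0.1830, 0.1832, 0.1837]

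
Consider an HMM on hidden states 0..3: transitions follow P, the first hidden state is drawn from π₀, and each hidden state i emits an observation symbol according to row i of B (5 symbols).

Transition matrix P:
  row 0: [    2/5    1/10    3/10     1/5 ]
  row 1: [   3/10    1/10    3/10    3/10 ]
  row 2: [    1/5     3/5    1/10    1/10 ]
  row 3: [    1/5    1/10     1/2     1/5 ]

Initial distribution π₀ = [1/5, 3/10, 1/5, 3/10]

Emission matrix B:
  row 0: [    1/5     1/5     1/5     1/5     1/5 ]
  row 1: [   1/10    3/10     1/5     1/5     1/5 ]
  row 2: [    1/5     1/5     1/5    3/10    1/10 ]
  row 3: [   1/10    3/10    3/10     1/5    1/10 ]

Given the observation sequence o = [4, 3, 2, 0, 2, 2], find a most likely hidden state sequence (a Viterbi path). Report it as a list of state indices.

path = [1, 2, 1, 2, 1, 3]

t=0: δ = [4.000e-02, 6.000e-02, 2.000e-02, 3.000e-02]  (obs o_0=4)
t=1: δ = [3.600e-03, 2.400e-03, 5.400e-03, 3.600e-03]  ψ = [1, 2, 1, 1]  (obs o_1=3)
t=2: δ = [2.880e-04, 6.480e-04, 3.600e-04, 2.160e-04]  ψ = [0, 2, 3, 0]  (obs o_2=2)
t=3: δ = [3.888e-05, 2.160e-05, 3.888e-05, 1.944e-05]  ψ = [1, 2, 1, 1]  (obs o_3=0)
t=4: δ = [3.110e-06, 4.666e-06, 2.333e-06, 2.333e-06]  ψ = [0, 2, 0, 0]  (obs o_4=2)
t=5: δ = [2.799e-07, 2.799e-07, 2.799e-07, 4.199e-07]  ψ = [1, 2, 1, 1]  (obs o_5=2)
backtrack: best end state = 3; path = [1, 2, 1, 2, 1, 3]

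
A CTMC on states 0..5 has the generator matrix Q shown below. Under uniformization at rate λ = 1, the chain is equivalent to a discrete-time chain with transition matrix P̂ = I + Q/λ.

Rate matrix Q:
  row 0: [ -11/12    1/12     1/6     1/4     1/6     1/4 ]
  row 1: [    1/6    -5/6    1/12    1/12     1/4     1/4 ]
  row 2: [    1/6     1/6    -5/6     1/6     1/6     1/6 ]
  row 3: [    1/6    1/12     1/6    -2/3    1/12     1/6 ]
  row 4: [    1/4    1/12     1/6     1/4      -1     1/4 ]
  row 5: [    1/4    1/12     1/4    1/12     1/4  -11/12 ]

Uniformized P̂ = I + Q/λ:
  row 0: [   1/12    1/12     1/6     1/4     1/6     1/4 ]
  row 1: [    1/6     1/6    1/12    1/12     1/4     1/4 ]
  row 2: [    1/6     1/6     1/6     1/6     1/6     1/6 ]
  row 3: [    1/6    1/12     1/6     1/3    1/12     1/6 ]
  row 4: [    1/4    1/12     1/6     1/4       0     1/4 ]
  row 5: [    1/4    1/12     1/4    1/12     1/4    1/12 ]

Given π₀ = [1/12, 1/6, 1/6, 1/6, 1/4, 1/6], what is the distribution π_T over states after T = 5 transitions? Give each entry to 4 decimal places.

t=0: π = [0.0833, 0.1667, 0.1667, 0.1667, 0.2500, 0.1667]
t=1: π = [0.1944, 0.1111, 0.1667, 0.1944, 0.1389, 0.1944]
t=2: π = [0.1782, 0.1065, 0.1736, 0.2014, 0.1528, 0.1875]
t=3: π = [0.1802, 0.1067, 0.1734, 0.2033, 0.1489, 0.1875]
t=4: π = [0.1797, 0.1067, 0.1734, 0.2035, 0.1494, 0.1874]
t=5: π = [0.1798, 0.1067, 0.1734, 0.2035, 0.1493, 0.1874]

π = [0.1798, 0.1067, 0.1734, 0.2035, 0.1493, 0.1874]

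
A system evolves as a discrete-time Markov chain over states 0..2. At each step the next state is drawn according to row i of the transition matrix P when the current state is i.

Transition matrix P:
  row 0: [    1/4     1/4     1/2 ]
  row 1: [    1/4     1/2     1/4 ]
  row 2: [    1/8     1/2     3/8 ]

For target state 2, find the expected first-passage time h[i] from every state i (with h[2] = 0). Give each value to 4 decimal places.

h = [2.4000, 3.2000, 0.0000]

First-step conditioning: h[2] = 0; for i ≠ 2, h[i] = 1 + Σ_k P[i][k]·h[k].
  h[0] = 1 + 1/4·h[0] + 1/4·h[1]
  h[1] = 1 + 1/4·h[0] + 1/2·h[1]
Solving the 2×2 linear system over states ≠ 2 gives exactly h = [12/5, 16/5, 0] (h[2] = 0 is the target).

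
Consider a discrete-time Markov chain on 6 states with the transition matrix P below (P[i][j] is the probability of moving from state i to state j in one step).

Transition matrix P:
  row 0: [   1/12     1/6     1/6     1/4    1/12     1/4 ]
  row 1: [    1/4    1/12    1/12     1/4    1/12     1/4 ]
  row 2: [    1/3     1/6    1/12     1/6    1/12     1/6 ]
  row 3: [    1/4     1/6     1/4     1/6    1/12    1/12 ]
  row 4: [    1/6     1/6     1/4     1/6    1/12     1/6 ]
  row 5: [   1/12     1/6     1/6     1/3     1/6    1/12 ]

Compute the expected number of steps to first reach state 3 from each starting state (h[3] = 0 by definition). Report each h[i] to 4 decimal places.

h = [4.0718, 4.0462, 4.4053, 0.0000, 4.4608, 3.8088]

First-step conditioning: h[3] = 0; for i ≠ 3, h[i] = 1 + Σ_k P[i][k]·h[k].
  h[0] = 1 + 1/12·h[0] + 1/6·h[1] + 1/6·h[2] + 1/12·h[4] + 1/4·h[5]
  h[1] = 1 + 1/4·h[0] + 1/12·h[1] + 1/12·h[2] + 1/12·h[4] + 1/4·h[5]
  h[2] = 1 + 1/3·h[0] + 1/6·h[1] + 1/12·h[2] + 1/12·h[4] + 1/6·h[5]
  h[4] = 1 + 1/6·h[0] + 1/6·h[1] + 1/4·h[2] + 1/12·h[4] + 1/6·h[5]
  h[5] = 1 + 1/12·h[0] + 1/6·h[1] + 1/6·h[2] + 1/6·h[4] + 1/12·h[5]
Solving the 5×5 linear system over states ≠ 3 gives exactly h = [8164/2005, 56788/14035, 61828/14035, 0, 8944/2005, 53456/14035] (h[3] = 0 is the target).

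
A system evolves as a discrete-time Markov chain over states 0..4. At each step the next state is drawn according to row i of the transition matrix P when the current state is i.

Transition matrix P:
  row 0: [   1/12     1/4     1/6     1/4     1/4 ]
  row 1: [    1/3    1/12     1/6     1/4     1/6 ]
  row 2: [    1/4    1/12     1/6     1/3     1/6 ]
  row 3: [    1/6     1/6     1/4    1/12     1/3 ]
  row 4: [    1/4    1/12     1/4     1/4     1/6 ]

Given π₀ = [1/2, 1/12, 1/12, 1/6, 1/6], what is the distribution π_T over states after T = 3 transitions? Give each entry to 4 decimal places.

π = [0.2052, 0.1389, 0.2038, 0.2291, 0.2229]

t=0: π = [0.5000, 0.0833, 0.0833, 0.1667, 0.1667]
t=1: π = [0.1597, 0.1806, 0.1944, 0.2292, 0.2361]
t=2: π = [0.2193, 0.1291, 0.2054, 0.2280, 0.2182]
t=3: π = [0.2052, 0.1389, 0.2038, 0.2291, 0.2229]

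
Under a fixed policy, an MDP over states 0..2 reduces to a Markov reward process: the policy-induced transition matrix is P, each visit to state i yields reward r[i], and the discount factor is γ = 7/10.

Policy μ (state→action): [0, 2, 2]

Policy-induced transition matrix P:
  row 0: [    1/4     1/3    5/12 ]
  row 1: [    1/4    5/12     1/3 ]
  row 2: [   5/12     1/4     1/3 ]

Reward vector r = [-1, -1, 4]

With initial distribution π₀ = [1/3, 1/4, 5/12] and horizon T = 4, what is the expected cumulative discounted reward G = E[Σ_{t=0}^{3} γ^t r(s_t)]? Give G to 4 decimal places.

G = 2.3121

t=0: π = [0.3333, 0.2500, 0.4167], E[r] = 1.0833, γ^t·E[r] = 1.083333, running G = 1.083333
t=1: π = [0.3194, 0.3194, 0.3611], E[r] = 0.8056, γ^t·E[r] = 0.563889, running G = 1.647222
t=2: π = [0.3102, 0.3299, 0.3600], E[r] = 0.7998, γ^t·E[r] = 0.391887, running G = 2.039109
t=3: π = [0.3100, 0.3308, 0.3592], E[r] = 0.7959, γ^t·E[r] = 0.272997, running G = 2.312106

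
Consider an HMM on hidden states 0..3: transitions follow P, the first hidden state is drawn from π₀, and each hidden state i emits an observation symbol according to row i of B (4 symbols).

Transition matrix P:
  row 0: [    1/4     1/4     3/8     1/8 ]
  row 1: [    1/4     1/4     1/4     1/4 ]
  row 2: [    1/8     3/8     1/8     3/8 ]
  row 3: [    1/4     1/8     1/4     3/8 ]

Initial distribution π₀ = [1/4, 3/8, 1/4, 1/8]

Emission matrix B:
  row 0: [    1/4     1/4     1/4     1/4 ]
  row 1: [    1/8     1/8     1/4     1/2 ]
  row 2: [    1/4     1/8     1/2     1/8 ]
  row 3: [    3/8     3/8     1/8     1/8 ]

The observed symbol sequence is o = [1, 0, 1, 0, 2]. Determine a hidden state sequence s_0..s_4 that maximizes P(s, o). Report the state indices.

path = [3, 3, 3, 3, 2]

t=0: δ = [6.250e-02, 4.688e-02, 3.125e-02, 4.688e-02]  (obs o_0=1)
t=1: δ = [3.906e-03, 1.953e-03, 5.859e-03, 6.592e-03]  ψ = [0, 0, 0, 3]  (obs o_1=0)
t=2: δ = [4.120e-04, 2.747e-04, 2.060e-04, 9.270e-04]  ψ = [3, 2, 3, 3]  (obs o_2=1)
t=3: δ = [5.794e-05, 1.448e-05, 5.794e-05, 1.304e-04]  ψ = [3, 3, 3, 3]  (obs o_3=0)
t=4: δ = [8.147e-06, 5.431e-06, 1.629e-05, 6.110e-06]  ψ = [3, 2, 3, 3]  (obs o_4=2)
backtrack: best end state = 2; path = [3, 3, 3, 3, 2]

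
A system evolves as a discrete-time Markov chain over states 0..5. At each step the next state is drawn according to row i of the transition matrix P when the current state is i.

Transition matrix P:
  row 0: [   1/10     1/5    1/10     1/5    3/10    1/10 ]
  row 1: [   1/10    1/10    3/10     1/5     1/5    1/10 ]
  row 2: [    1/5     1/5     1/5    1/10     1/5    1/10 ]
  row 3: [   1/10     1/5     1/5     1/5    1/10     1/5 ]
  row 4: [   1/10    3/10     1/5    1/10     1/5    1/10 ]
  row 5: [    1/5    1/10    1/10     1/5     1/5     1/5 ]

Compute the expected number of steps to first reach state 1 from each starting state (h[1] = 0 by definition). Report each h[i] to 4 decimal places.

First-step conditioning: h[1] = 0; for i ≠ 1, h[i] = 1 + Σ_k P[i][k]·h[k].
  h[0] = 1 + 1/10·h[0] + 1/10·h[2] + 1/5·h[3] + 3/10·h[4] + 1/10·h[5]
  h[2] = 1 + 1/5·h[0] + 1/5·h[2] + 1/10·h[3] + 1/5·h[4] + 1/10·h[5]
  h[3] = 1 + 1/10·h[0] + 1/5·h[2] + 1/5·h[3] + 1/10·h[4] + 1/5·h[5]
  h[4] = 1 + 1/10·h[0] + 1/5·h[2] + 1/10·h[3] + 1/5·h[4] + 1/10·h[5]
  h[5] = 1 + 1/5·h[0] + 1/10·h[2] + 1/5·h[3] + 1/5·h[4] + 1/5·h[5]
Solving the 5×5 linear system over states ≠ 1 gives exactly h = [17800/3717, 0, 5974/1239, 2040/413, 2306/531, 2218/413] (h[1] = 0 is the target).

h = [4.7888, 0.0000, 4.8216, 4.9395, 4.3427, 5.3705]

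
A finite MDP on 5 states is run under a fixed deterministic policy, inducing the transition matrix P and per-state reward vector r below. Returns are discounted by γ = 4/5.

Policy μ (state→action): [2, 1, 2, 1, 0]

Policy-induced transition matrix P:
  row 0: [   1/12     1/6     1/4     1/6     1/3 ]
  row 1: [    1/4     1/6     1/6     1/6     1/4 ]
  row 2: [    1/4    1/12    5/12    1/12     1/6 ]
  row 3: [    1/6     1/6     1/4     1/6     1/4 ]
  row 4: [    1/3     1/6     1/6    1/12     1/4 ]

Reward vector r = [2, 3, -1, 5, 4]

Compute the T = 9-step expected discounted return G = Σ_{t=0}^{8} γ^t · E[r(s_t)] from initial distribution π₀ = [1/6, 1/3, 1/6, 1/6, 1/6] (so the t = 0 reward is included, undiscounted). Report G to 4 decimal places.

G = 10.2135

t=0: π = [0.1667, 0.3333, 0.1667, 0.1667, 0.1667], E[r] = 2.6667, γ^t·E[r] = 2.666667, running G = 2.666667
t=1: π = [0.2222, 0.1528, 0.2361, 0.1389, 0.2500], E[r] = 2.3611, γ^t·E[r] = 1.888889, running G = 4.555556
t=2: π = [0.2222, 0.1470, 0.2558, 0.1262, 0.2488], E[r] = 2.2558, γ^t·E[r] = 1.443704, running G = 5.999259
t=3: π = [0.2232, 0.1454, 0.2596, 0.1246, 0.2472], E[r] = 2.2347, γ^t·E[r] = 1.144148, running G = 7.143407
t=4: π = [0.2230, 0.1450, 0.2606, 0.1244, 0.2470], E[r] = 2.2306, γ^t·E[r] = 0.913636, running G = 8.057044
t=5: π = [0.2230, 0.1450, 0.2608, 0.1244, 0.2469], E[r] = 2.2295, γ^t·E[r] = 0.730573, running G = 8.787617
t=6: π = [0.2230, 0.1449, 0.2608, 0.1244, 0.2469], E[r] = 2.2293, γ^t·E[r] = 0.584402, running G = 9.372019
t=7: π = [0.2230, 0.1449, 0.2608, 0.1244, 0.2469], E[r] = 2.2293, γ^t·E[r] = 0.467511, running G = 9.839530
t=8: π = [0.2230, 0.1449, 0.2608, 0.1244, 0.2469], E[r] = 2.2293, γ^t·E[r] = 0.374007, running G = 10.213537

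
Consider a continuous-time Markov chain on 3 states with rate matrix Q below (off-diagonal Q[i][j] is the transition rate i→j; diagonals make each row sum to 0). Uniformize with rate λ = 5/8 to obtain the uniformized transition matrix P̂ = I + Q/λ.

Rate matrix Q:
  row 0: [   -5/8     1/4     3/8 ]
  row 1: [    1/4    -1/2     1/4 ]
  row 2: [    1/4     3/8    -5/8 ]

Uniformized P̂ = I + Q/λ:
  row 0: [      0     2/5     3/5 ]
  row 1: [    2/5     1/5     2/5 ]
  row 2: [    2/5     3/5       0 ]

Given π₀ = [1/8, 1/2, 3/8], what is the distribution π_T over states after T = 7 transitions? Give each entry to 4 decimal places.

t=0: π = [0.1250, 0.5000, 0.3750]
t=1: π = [0.3500, 0.3750, 0.2750]
t=2: π = [0.2600, 0.3800, 0.3600]
t=3: π = [0.2960, 0.3960, 0.3080]
t=4: π = [0.2816, 0.3824, 0.3360]
t=5: π = [0.2874, 0.3907, 0.3219]
t=6: π = [0.2851, 0.3862, 0.3287]
t=7: π = [0.2860, 0.3885, 0.3255]

π = [0.2860, 0.3885, 0.3255]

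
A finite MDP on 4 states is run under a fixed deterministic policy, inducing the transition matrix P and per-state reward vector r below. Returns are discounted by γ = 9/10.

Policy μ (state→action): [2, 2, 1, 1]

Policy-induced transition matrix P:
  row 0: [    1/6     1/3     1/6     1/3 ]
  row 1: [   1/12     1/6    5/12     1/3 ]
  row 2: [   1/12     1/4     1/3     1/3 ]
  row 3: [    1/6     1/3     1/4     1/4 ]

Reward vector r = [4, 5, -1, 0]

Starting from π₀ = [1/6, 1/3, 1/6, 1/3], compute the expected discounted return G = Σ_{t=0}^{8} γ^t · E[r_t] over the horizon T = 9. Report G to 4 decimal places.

t=0: π = [0.1667, 0.3333, 0.1667, 0.3333], E[r] = 2.1667, γ^t·E[r] = 2.166667, running G = 2.166667
t=1: π = [0.1250, 0.2639, 0.3056, 0.3056], E[r] = 1.5139, γ^t·E[r] = 1.362500, running G = 3.529167
t=2: π = [0.1192, 0.2639, 0.3090, 0.3079], E[r] = 1.4873, γ^t·E[r] = 1.204688, running G = 4.733854
t=3: π = [0.1189, 0.2636, 0.3098, 0.3077], E[r] = 1.4839, γ^t·E[r] = 1.081758, running G = 5.815612
t=4: π = [0.1189, 0.2636, 0.3098, 0.3077], E[r] = 1.4836, γ^t·E[r] = 0.973397, running G = 6.789009
t=5: π = [0.1189, 0.2636, 0.3098, 0.3077], E[r] = 1.4836, γ^t·E[r] = 0.876049, running G = 7.665058
t=6: π = [0.1189, 0.2636, 0.3098, 0.3077], E[r] = 1.4836, γ^t·E[r] = 0.788442, running G = 8.453500
t=7: π = [0.1189, 0.2636, 0.3098, 0.3077], E[r] = 1.4836, γ^t·E[r] = 0.709598, running G = 9.163099
t=8: π = [0.1189, 0.2636, 0.3098, 0.3077], E[r] = 1.4836, γ^t·E[r] = 0.638638, running G = 9.801737

G = 9.8017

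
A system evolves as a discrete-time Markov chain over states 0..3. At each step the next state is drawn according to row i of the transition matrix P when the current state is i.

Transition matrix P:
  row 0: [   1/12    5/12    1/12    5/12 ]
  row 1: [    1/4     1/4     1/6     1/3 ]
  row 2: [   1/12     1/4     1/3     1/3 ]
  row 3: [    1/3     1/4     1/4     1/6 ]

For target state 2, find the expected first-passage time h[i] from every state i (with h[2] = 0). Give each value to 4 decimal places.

First-step conditioning: h[2] = 0; for i ≠ 2, h[i] = 1 + Σ_k P[i][k]·h[k].
  h[0] = 1 + 1/12·h[0] + 5/12·h[1] + 5/12·h[3]
  h[1] = 1 + 1/4·h[0] + 1/4·h[1] + 1/3·h[3]
  h[3] = 1 + 1/3·h[0] + 1/4·h[1] + 1/6·h[3]
Solving the 3×3 linear system over states ≠ 2 gives exactly h = [192/31, 180/31, 0, 168/31] (h[2] = 0 is the target).

h = [6.1935, 5.8065, 0.0000, 5.4194]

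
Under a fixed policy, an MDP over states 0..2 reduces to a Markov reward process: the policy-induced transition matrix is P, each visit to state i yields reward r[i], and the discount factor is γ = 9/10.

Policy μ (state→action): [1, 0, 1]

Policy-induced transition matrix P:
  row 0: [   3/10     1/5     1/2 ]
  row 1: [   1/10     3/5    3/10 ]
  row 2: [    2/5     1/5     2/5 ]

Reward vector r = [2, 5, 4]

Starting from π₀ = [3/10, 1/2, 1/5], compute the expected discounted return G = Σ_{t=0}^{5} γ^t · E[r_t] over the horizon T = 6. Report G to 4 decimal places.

t=0: π = [0.3000, 0.5000, 0.2000], E[r] = 3.9000, γ^t·E[r] = 3.900000, running G = 3.900000
t=1: π = [0.2200, 0.4000, 0.3800], E[r] = 3.9600, γ^t·E[r] = 3.564000, running G = 7.464000
t=2: π = [0.2580, 0.3600, 0.3820], E[r] = 3.8440, γ^t·E[r] = 3.113640, running G = 10.577640
t=3: π = [0.2662, 0.3440, 0.3898], E[r] = 3.8116, γ^t·E[r] = 2.778656, running G = 13.356296
t=4: π = [0.2702, 0.3376, 0.3922], E[r] = 3.7972, γ^t·E[r] = 2.491369, running G = 15.847666
t=5: π = [0.2717, 0.3350, 0.3933], E[r] = 3.7916, γ^t·E[r] = 2.238923, running G = 18.086589

G = 18.0866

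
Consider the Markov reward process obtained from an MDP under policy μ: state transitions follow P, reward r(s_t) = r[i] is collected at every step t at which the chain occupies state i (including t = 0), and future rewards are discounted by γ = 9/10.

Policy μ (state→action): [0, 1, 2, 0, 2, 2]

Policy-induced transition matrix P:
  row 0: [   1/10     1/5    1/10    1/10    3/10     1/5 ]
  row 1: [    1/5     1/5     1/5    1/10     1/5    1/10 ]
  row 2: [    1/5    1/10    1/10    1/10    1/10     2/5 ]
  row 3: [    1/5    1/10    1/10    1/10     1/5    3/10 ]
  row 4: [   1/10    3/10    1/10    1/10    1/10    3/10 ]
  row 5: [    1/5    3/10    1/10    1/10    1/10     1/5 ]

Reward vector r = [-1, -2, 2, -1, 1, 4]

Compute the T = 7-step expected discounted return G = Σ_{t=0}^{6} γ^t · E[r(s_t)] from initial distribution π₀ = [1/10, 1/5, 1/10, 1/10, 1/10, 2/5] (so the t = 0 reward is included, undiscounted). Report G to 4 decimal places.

G = 3.8466

t=0: π = [0.1000, 0.2000, 0.1000, 0.1000, 0.1000, 0.4000], E[r] = 1.3000, γ^t·E[r] = 1.300000, running G = 1.300000
t=1: π = [0.1800, 0.2300, 0.1200, 0.1000, 0.1500, 0.2200], E[r] = 0.5300, γ^t·E[r] = 0.477000, running G = 1.777000
t=2: π = [0.1670, 0.2150, 0.1230, 0.1000, 0.1690, 0.2260], E[r] = 0.6220, γ^t·E[r] = 0.503820, running G = 2.280820
t=3: π = [0.1664, 0.2172, 0.1215, 0.1000, 0.1649, 0.2300], E[r] = 0.6271, γ^t·E[r] = 0.457156, running G = 2.737976
t=4: π = [0.1669, 0.2173, 0.1217, 0.1000, 0.1650, 0.2291], E[r] = 0.6232, γ^t·E[r] = 0.408862, running G = 3.146838
t=5: π = [0.1668, 0.2172, 0.1217, 0.1000, 0.1651, 0.2291], E[r] = 0.6237, γ^t·E[r] = 0.368308, running G = 3.515146
t=6: π = [0.1668, 0.2172, 0.1217, 0.1000, 0.1651, 0.2291], E[r] = 0.6238, γ^t·E[r] = 0.331494, running G = 3.846640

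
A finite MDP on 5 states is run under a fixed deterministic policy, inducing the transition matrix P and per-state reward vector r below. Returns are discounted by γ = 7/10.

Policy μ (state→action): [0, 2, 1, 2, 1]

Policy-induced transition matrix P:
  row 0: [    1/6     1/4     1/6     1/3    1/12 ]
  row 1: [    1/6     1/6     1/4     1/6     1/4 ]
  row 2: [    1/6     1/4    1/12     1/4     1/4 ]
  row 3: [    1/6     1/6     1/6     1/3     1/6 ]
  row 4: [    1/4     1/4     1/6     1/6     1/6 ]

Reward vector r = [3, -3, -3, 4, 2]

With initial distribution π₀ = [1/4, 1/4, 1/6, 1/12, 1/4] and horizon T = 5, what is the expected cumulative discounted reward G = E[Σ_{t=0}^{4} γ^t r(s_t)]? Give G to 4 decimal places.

G = 1.6438

t=0: π = [0.2500, 0.2500, 0.1667, 0.0833, 0.2500], E[r] = 0.3333, γ^t·E[r] = 0.333333, running G = 0.333333
t=1: π = [0.1875, 0.2222, 0.1736, 0.2361, 0.1806], E[r] = 0.6806, γ^t·E[r] = 0.476389, running G = 0.809722
t=2: π = [0.1817, 0.2118, 0.1707, 0.2517, 0.1840], E[r] = 0.7726, γ^t·E[r] = 0.378559, running G = 1.188281
t=3: π = [0.1820, 0.2114, 0.1701, 0.2531, 0.1834], E[r] = 0.7810, γ^t·E[r] = 0.267870, running G = 1.456151
t=4: π = [0.1820, 0.2113, 0.1701, 0.2534, 0.1833], E[r] = 0.7817, γ^t·E[r] = 0.187683, running G = 1.643834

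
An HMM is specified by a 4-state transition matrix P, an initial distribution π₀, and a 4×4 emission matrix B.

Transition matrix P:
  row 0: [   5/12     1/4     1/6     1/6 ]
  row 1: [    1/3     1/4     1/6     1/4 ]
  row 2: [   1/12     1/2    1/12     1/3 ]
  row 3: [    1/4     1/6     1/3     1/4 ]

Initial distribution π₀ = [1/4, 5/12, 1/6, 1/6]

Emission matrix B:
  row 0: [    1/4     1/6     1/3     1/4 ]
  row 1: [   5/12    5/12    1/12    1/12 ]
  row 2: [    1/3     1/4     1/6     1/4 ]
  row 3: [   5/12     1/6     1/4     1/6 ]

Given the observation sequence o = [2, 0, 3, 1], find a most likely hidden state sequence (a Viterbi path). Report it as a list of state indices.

t=0: δ = [8.333e-02, 3.472e-02, 2.778e-02, 4.167e-02]  (obs o_0=2)
t=1: δ = [8.681e-03, 8.681e-03, 4.630e-03, 5.787e-03]  ψ = [0, 0, 0, 0]  (obs o_1=0)
t=2: δ = [9.042e-04, 1.929e-04, 4.823e-04, 3.617e-04]  ψ = [0, 2, 3, 1]  (obs o_2=3)
t=3: δ = [6.279e-05, 1.005e-04, 3.768e-05, 2.679e-05]  ψ = [0, 2, 0, 2]  (obs o_3=1)
backtrack: best end state = 1; path = [0, 3, 2, 1]

path = [0, 3, 2, 1]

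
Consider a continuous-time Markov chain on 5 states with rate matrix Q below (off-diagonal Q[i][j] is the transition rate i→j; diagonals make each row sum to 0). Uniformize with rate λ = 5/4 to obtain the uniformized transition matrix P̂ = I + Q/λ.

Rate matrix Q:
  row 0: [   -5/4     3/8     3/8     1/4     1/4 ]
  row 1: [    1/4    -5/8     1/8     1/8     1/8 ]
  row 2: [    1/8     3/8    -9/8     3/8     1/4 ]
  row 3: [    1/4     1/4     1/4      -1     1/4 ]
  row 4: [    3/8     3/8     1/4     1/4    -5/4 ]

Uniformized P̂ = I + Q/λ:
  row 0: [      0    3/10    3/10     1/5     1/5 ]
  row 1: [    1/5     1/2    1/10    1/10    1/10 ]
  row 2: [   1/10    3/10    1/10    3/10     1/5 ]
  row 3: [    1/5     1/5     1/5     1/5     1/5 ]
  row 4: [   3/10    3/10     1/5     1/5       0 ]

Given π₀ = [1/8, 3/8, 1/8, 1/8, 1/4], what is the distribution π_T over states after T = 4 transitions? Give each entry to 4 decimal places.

π = [0.1641, 0.3525, 0.1649, 0.1811, 0.1375]

t=0: π = [0.1250, 0.3750, 0.1250, 0.1250, 0.2500]
t=1: π = [0.1875, 0.3625, 0.1625, 0.1750, 0.1125]
t=2: π = [0.1575, 0.3550, 0.1663, 0.1800, 0.1413]
t=3: π = [0.1660, 0.3530, 0.1636, 0.1811, 0.1363]
t=4: π = [0.1641, 0.3525, 0.1649, 0.1811, 0.1375]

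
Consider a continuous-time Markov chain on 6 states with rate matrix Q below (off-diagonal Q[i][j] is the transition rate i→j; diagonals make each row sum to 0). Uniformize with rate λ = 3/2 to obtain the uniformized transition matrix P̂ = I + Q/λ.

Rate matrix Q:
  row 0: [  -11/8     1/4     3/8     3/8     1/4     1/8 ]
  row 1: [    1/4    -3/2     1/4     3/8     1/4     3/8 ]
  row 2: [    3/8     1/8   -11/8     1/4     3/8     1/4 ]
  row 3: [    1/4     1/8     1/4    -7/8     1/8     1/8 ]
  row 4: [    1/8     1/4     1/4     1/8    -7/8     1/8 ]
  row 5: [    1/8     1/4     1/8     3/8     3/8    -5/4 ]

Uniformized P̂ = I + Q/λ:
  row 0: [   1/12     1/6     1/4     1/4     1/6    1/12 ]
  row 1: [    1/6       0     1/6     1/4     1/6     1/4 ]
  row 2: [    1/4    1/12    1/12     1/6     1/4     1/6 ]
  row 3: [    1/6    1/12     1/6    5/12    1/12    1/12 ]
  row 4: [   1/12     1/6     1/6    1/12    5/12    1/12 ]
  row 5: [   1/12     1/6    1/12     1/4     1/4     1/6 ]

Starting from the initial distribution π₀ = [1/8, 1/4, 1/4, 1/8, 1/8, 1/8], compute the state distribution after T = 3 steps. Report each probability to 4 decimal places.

t=0: π = [0.1250, 0.2500, 0.2500, 0.1250, 0.1250, 0.1250]
t=1: π = [0.1563, 0.0938, 0.1458, 0.2292, 0.2188, 0.1563]
t=2: π = [0.1345, 0.1198, 0.1545, 0.2396, 0.2274, 0.1241]
t=3: π = [0.1390, 0.1139, 0.1547, 0.2391, 0.2268, 0.1265]

π = [0.1390, 0.1139, 0.1547, 0.2391, 0.2268, 0.1265]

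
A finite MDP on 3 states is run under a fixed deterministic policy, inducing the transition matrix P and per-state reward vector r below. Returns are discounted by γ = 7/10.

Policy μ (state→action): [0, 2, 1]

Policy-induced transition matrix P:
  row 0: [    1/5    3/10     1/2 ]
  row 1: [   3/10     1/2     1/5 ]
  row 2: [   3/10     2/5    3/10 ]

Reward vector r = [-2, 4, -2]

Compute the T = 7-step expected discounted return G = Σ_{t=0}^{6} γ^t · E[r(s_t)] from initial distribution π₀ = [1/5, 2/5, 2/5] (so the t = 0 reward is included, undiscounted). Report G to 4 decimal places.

t=0: π = [0.2000, 0.4000, 0.4000], E[r] = 0.4000, γ^t·E[r] = 0.400000, running G = 0.400000
t=1: π = [0.2800, 0.4200, 0.3000], E[r] = 0.5200, γ^t·E[r] = 0.364000, running G = 0.764000
t=2: π = [0.2720, 0.4140, 0.3140], E[r] = 0.4840, γ^t·E[r] = 0.237160, running G = 1.001160
t=3: π = [0.2728, 0.4142, 0.3130], E[r] = 0.4852, γ^t·E[r] = 0.166424, running G = 1.167584
t=4: π = [0.2727, 0.4141, 0.3131], E[r] = 0.4848, γ^t·E[r] = 0.116410, running G = 1.283994
t=5: π = [0.2727, 0.4141, 0.3131], E[r] = 0.4849, γ^t·E[r] = 0.081489, running G = 1.365483
t=6: π = [0.2727, 0.4141, 0.3131], E[r] = 0.4848, γ^t·E[r] = 0.057042, running G = 1.422525

G = 1.4225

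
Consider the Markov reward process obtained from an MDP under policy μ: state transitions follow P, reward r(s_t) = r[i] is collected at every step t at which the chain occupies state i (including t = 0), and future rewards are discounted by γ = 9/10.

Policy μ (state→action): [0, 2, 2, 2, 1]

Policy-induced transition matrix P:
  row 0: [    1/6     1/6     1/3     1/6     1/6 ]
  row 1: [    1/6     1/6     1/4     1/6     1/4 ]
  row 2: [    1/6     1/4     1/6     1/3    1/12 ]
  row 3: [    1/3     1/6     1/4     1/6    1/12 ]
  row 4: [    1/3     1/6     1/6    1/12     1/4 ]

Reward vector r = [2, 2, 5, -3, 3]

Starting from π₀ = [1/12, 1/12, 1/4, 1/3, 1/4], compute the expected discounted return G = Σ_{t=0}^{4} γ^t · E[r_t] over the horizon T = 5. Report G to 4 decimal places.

t=0: π = [0.0833, 0.0833, 0.2500, 0.3333, 0.2500], E[r] = 1.3333, γ^t·E[r] = 1.333333, running G = 1.333333
t=1: π = [0.2639, 0.1875, 0.2153, 0.1875, 0.1458], E[r] = 1.8542, γ^t·E[r] = 1.668750, running G = 3.002083
t=2: π = [0.2222, 0.1846, 0.2419, 0.1904, 0.1609], E[r] = 1.9346, γ^t·E[r] = 1.567031, running G = 4.569115
t=3: π = [0.2252, 0.1868, 0.2350, 0.1936, 0.1594], E[r] = 1.8964, γ^t·E[r] = 1.382484, running G = 5.951599
t=4: π = [0.2255, 0.1862, 0.2359, 0.1925, 0.1598], E[r] = 1.9048, γ^t·E[r] = 1.249752, running G = 7.201351

G = 7.2014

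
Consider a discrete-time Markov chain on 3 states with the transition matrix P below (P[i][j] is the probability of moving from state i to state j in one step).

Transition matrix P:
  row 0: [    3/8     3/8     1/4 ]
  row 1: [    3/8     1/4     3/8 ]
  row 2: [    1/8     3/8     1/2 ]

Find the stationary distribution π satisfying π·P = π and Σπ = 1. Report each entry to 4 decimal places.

Balance equations π_j = Σ_i π_i·P[i][j]:
  π_0 = 3/8·π_0 + 3/8·π_1 + 1/8·π_2
  π_1 = 3/8·π_0 + 1/4·π_1 + 3/8·π_2
  normalize: π_0 + π_1 + π_2 = 1
Solving the linear system gives exactly π = [5/18, 1/3, 7/18].

π = [0.2778, 0.3333, 0.3889]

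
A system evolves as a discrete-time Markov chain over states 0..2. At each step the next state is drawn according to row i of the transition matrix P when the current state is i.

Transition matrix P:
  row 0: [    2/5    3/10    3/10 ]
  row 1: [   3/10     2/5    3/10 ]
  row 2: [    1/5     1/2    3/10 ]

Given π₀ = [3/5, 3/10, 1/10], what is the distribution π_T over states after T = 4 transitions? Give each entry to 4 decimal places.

π = [0.3001, 0.4000, 0.3000]

t=0: π = [0.6000, 0.3000, 0.1000]
t=1: π = [0.3500, 0.3500, 0.3000]
t=2: π = [0.3050, 0.3950, 0.3000]
t=3: π = [0.3005, 0.3995, 0.3000]
t=4: π = [0.3001, 0.4000, 0.3000]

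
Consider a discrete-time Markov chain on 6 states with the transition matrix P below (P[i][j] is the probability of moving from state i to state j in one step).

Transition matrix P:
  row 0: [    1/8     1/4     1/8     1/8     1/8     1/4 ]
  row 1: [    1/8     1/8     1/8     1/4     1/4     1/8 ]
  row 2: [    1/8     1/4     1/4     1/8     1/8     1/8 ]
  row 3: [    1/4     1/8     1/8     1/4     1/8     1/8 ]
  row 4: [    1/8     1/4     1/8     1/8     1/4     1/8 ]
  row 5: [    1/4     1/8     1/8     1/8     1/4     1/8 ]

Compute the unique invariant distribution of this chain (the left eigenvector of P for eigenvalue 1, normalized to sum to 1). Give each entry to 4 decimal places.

Balance equations π_j = Σ_i π_i·P[i][j]:
  π_0 = 1/8·π_0 + 1/8·π_1 + 1/8·π_2 + 1/4·π_3 + 1/8·π_4 + 1/4·π_5
  π_1 = 1/4·π_0 + 1/8·π_1 + 1/4·π_2 + 1/8·π_3 + 1/4·π_4 + 1/8·π_5
  π_2 = 1/8·π_0 + 1/8·π_1 + 1/4·π_2 + 1/8·π_3 + 1/8·π_4 + 1/8·π_5
  π_3 = 1/8·π_0 + 1/4·π_1 + 1/8·π_2 + 1/4·π_3 + 1/8·π_4 + 1/8·π_5
  π_4 = 1/8·π_0 + 1/4·π_1 + 1/8·π_2 + 1/8·π_3 + 1/4·π_4 + 1/4·π_5
  normalize: π_0 + π_1 + π_2 + π_3 + π_4 + π_5 = 1
Solving the linear system gives exactly π = [663/4033, 755/4033, 1/7, 684/4033, 5375/28231, 587/4033].

π = [0.1644, 0.1872, 0.1429, 0.1696, 0.1904, 0.1455]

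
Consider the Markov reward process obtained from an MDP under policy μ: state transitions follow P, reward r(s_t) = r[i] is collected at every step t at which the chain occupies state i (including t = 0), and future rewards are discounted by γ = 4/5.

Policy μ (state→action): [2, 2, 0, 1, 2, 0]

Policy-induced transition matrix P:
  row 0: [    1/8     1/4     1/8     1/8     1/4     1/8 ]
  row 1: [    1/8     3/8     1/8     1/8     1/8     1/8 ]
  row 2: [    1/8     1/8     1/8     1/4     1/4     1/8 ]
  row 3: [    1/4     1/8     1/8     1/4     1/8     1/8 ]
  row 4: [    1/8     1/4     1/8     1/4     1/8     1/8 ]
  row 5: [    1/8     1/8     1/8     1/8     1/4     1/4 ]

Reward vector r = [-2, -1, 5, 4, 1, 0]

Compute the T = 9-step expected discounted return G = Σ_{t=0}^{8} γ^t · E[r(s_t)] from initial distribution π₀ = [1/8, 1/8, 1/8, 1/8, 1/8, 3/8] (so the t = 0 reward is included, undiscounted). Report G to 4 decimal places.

t=0: π = [0.1250, 0.1250, 0.1250, 0.1250, 0.1250, 0.3750], E[r] = 0.8750, γ^t·E[r] = 0.875000, running G = 0.875000
t=1: π = [0.1406, 0.1875, 0.1250, 0.1719, 0.2031, 0.1719], E[r] = 1.0469, γ^t·E[r] = 0.837500, running G = 1.712500
t=2: π = [0.1465, 0.2148, 0.1250, 0.1875, 0.1797, 0.1465], E[r] = 1.0469, γ^t·E[r] = 0.670000, running G = 2.382500
t=3: π = [0.1484, 0.2195, 0.1250, 0.1865, 0.1772, 0.1433], E[r] = 1.0320, γ^t·E[r] = 0.528375, running G = 2.910875
t=4: π = [0.1483, 0.2206, 0.1250, 0.1861, 0.1771, 0.1429], E[r] = 1.0293, γ^t·E[r] = 0.421588, running G = 3.332463
t=5: π = [0.1483, 0.2208, 0.1250, 0.1860, 0.1770, 0.1429], E[r] = 1.0288, γ^t·E[r] = 0.337110, running G = 3.669573
t=6: π = [0.1483, 0.2209, 0.1250, 0.1860, 0.1770, 0.1429], E[r] = 1.0287, γ^t·E[r] = 0.269660, running G = 3.939232
t=7: π = [0.1483, 0.2209, 0.1250, 0.1860, 0.1770, 0.1429], E[r] = 1.0286, γ^t·E[r] = 0.215723, running G = 4.154955
t=8: π = [0.1483, 0.2209, 0.1250, 0.1860, 0.1770, 0.1429], E[r] = 1.0286, γ^t·E[r] = 0.172578, running G = 4.327533

G = 4.3275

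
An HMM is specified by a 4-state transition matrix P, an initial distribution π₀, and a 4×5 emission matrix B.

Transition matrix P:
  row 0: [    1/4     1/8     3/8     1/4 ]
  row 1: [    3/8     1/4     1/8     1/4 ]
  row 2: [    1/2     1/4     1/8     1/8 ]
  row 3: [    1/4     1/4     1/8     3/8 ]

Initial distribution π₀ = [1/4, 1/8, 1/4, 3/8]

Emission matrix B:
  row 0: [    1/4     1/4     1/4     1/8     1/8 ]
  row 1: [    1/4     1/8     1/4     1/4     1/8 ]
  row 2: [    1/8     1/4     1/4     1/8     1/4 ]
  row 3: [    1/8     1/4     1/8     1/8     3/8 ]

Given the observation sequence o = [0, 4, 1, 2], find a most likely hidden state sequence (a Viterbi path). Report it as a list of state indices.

t=0: δ = [6.250e-02, 3.125e-02, 3.125e-02, 4.688e-02]  (obs o_0=0)
t=1: δ = [1.953e-03, 1.465e-03, 5.859e-03, 6.592e-03]  ψ = [0, 3, 0, 3]  (obs o_1=4)
t=2: δ = [7.324e-04, 2.060e-04, 2.060e-04, 6.180e-04]  ψ = [2, 3, 3, 3]  (obs o_2=1)
t=3: δ = [4.578e-05, 3.862e-05, 6.866e-05, 2.897e-05]  ψ = [0, 3, 0, 3]  (obs o_3=2)
backtrack: best end state = 2; path = [0, 2, 0, 2]

path = [0, 2, 0, 2]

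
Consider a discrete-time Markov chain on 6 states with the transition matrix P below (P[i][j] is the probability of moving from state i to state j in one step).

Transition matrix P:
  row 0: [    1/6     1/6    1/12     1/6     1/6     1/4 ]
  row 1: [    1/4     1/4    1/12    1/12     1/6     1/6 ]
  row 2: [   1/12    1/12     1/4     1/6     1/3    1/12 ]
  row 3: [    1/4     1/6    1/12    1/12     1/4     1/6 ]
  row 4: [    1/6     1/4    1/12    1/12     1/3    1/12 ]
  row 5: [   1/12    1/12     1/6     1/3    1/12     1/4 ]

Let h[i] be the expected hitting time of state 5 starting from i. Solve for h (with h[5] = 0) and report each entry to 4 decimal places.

First-step conditioning: h[5] = 0; for i ≠ 5, h[i] = 1 + Σ_k P[i][k]·h[k].
  h[0] = 1 + 1/6·h[0] + 1/6·h[1] + 1/12·h[2] + 1/6·h[3] + 1/6·h[4]
  h[1] = 1 + 1/4·h[0] + 1/4·h[1] + 1/12·h[2] + 1/12·h[3] + 1/6·h[4]
  h[2] = 1 + 1/12·h[0] + 1/12·h[1] + 1/4·h[2] + 1/6·h[3] + 1/3·h[4]
  h[3] = 1 + 1/4·h[0] + 1/6·h[1] + 1/12·h[2] + 1/12·h[3] + 1/4·h[4]
  h[4] = 1 + 1/6·h[0] + 1/4·h[1] + 1/12·h[2] + 1/12·h[3] + 1/3·h[4]
Solving the 5×5 linear system over states ≠ 5 gives exactly h = [24720/4163, 26760/4163, 30444/4163, 27000/4163, 29640/4163, 0] (h[5] = 0 is the target).

h = [5.9380, 6.4281, 7.3130, 6.4857, 7.1199, 0.0000]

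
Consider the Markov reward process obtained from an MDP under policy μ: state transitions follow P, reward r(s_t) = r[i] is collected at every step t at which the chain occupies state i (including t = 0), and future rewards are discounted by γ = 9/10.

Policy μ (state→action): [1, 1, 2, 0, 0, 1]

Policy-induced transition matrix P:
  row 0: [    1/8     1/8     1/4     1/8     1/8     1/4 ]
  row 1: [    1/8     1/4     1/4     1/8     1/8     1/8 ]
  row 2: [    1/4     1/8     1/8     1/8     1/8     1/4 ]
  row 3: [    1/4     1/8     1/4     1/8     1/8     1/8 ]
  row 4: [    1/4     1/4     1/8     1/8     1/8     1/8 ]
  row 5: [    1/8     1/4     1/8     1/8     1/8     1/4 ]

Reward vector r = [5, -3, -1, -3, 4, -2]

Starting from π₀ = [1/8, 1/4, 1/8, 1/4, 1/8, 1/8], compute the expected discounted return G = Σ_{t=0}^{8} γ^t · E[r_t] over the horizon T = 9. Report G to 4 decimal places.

G = -1.2833

t=0: π = [0.1250, 0.2500, 0.1250, 0.2500, 0.1250, 0.1250], E[r] = -0.7500, γ^t·E[r] = -0.750000, running G = -0.750000
t=1: π = [0.1875, 0.1875, 0.2031, 0.1250, 0.1250, 0.1719], E[r] = -0.0469, γ^t·E[r] = -0.042188, running G = -0.792188
t=2: π = [0.1816, 0.1855, 0.1875, 0.1250, 0.1250, 0.1953], E[r] = -0.1016, γ^t·E[r] = -0.082266, running G = -0.874453
t=3: π = [0.1797, 0.1882, 0.1865, 0.1250, 0.1250, 0.1956], E[r] = -0.1189, γ^t·E[r] = -0.086676, running G = -0.961129
t=4: π = [0.1796, 0.1886, 0.1866, 0.1250, 0.1250, 0.1952], E[r] = -0.1200, γ^t·E[r] = -0.078749, running G = -1.039877
t=5: π = [0.1796, 0.1886, 0.1866, 0.1250, 0.1250, 0.1952], E[r] = -0.1199, γ^t·E[r] = -0.070811, running G = -1.110688
t=6: π = [0.1796, 0.1886, 0.1866, 0.1250, 0.1250, 0.1952], E[r] = -0.1199, γ^t·E[r] = -0.063712, running G = -1.174400
t=7: π = [0.1796, 0.1886, 0.1866, 0.1250, 0.1250, 0.1952], E[r] = -0.1199, γ^t·E[r] = -0.057340, running G = -1.231740
t=8: π = [0.1796, 0.1886, 0.1866, 0.1250, 0.1250, 0.1952], E[r] = -0.1199, γ^t·E[r] = -0.051606, running G = -1.283345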